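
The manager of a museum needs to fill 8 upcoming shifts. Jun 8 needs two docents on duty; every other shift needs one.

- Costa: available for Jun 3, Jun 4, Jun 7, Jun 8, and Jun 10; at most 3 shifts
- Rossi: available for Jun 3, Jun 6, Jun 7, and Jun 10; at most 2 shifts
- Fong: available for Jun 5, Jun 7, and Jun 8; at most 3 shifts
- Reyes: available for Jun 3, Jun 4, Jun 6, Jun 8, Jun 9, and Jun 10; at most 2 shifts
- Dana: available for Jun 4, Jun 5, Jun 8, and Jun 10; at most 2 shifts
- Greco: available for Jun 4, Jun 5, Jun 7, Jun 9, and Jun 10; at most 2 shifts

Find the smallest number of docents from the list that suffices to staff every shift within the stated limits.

9 slots to fill and no one can take more than 3, so at least ⌈9/3⌉ = 3 docents are needed.
Any 3 docents together have capacity at most 3+3+2 = 8 < 9 slots, so 3 can never suffice.
Costa, Rossi, Fong, and Reyes alone can cover everything: Jun 3→Costa, Jun 4→Costa, Jun 5→Fong, Jun 6→Rossi, Jun 7→Costa, Jun 8→Fong+Reyes, Jun 9→Reyes, Jun 10→Rossi.

4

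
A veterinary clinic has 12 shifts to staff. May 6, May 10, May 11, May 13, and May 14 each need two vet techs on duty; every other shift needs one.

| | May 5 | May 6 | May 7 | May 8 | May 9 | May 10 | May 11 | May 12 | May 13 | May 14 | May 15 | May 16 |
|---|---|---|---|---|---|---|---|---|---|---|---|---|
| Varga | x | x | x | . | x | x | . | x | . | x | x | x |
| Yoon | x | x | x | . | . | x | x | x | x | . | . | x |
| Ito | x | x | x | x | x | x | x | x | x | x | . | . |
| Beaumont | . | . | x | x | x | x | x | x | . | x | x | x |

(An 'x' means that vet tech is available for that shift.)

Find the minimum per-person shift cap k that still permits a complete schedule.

5

With 4 vet techs and 17 worker-slots to fill, someone must work at least ⌈17/4⌉ = 5 shifts, so k ≥ 5.
k = 5 works: May 5→Varga, May 6→Varga+Yoon, May 7→Yoon, May 8→Ito, May 9→Varga, May 10→Ito+Beaumont, May 11→Yoon+Ito, May 12→Beaumont, May 13→Yoon+Ito, May 14→Varga+Ito, May 15→Varga, May 16→Yoon.
Loads: Varga 5, Yoon 5, Ito 5, Beaumont 2 — all ≤ 5.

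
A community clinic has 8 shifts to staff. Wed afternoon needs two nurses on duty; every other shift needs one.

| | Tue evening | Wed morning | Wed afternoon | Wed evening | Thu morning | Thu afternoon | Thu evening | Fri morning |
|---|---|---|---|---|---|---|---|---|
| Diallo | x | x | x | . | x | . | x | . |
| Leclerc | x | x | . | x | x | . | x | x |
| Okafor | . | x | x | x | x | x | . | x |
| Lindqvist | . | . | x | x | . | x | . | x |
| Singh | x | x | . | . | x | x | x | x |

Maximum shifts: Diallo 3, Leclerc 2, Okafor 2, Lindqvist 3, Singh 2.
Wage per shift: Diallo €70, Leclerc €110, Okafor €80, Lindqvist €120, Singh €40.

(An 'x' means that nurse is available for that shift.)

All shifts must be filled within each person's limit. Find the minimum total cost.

€670

Picking the cheapest available nurse for each shift independently would cost €470, but that ignores the shift limits.
An optimal schedule: Tue evening→Singh, Wed morning→Diallo, Wed afternoon→Diallo+Okafor, Wed evening→Okafor, Thu morning→Leclerc, Thu afternoon→Singh, Thu evening→Diallo, Fri morning→Leclerc.
Total: 40 + 70 + 70 + 80 + 80 + 110 + 40 + 70 + 110 = €670.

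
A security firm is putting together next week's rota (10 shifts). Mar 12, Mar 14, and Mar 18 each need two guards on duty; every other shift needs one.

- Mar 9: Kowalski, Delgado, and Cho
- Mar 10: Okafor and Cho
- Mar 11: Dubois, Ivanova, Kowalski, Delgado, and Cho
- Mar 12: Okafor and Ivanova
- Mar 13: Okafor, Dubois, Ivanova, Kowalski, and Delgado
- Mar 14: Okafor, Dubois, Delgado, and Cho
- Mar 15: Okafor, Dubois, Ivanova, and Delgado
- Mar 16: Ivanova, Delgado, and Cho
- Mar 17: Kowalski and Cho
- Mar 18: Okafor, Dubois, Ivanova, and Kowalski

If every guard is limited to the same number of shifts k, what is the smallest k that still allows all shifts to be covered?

3

With 6 guards and 13 worker-slots to fill, someone must work at least ⌈13/6⌉ = 3 shifts, so k ≥ 3.
k = 3 works: Mar 9→Kowalski, Mar 10→Okafor, Mar 11→Dubois, Mar 12→Okafor+Ivanova, Mar 13→Dubois, Mar 14→Dubois+Delgado, Mar 15→Okafor, Mar 16→Ivanova, Mar 17→Kowalski, Mar 18→Ivanova+Kowalski.
Loads: Okafor 3, Dubois 3, Ivanova 3, Kowalski 3, Delgado 1, Cho 0 — all ≤ 3.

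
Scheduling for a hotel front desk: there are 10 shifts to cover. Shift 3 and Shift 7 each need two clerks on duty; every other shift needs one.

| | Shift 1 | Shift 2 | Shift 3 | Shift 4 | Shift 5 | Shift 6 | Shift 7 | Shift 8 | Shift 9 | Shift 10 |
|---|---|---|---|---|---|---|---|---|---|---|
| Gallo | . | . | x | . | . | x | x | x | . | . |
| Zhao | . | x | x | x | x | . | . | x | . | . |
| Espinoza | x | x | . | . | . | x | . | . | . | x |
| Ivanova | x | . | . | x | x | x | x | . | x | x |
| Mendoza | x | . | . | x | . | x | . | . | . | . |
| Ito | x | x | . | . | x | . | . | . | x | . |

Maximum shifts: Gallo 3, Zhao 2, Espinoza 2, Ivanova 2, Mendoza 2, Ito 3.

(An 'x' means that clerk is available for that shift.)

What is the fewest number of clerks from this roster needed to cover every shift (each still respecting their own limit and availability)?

5

12 slots to fill and no one can take more than 3, so at least ⌈12/3⌉ = 4 clerks are needed.
Any 4 clerks together have capacity at most 3+3+2+2 = 10 < 12 slots, so 4 can never suffice.
Gallo, Zhao, Espinoza, Ivanova, and Ito alone can cover everything: Shift 1→Ito, Shift 2→Ito, Shift 3→Gallo+Zhao, Shift 4→Zhao, Shift 5→Ito, Shift 6→Espinoza, Shift 7→Gallo+Ivanova, Shift 8→Gallo, Shift 9→Ivanova, Shift 10→Espinoza.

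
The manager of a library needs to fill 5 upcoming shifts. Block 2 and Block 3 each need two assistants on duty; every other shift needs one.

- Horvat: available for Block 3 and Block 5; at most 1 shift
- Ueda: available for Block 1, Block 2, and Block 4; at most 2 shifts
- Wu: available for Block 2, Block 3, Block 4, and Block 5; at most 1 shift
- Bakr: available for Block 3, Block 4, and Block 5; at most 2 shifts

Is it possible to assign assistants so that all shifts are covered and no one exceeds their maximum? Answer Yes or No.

Shifts {Block 1, Block 2, Block 3, Block 4, Block 5} need 7 worker-slots in total, but the assistants available for any of those shifts (Horvat, Ueda, Wu, and Bakr) can supply at most 6 among them. So no valid schedule exists.

No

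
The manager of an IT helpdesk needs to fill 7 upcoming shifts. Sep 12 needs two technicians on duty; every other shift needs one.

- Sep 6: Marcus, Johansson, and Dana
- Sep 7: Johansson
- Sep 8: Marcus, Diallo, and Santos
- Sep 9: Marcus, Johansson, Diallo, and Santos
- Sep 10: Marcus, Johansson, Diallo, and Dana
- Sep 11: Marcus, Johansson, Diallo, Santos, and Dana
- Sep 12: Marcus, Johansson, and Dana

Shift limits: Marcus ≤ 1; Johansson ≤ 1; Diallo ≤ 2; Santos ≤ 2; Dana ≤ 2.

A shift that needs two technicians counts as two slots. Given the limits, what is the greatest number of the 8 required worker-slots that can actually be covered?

8

Total capacity across all technicians is 1+1+2+2+2 = 8, and 8 slots are needed, so at most 8 can be filled.
An assignment achieving 8: Sep 6→Dana, Sep 7→Johansson, Sep 8→Diallo, Sep 9→Santos, Sep 10→Diallo, Sep 11→Santos, Sep 12→Marcus+Dana.
Loads: Marcus 1/1, Johansson 1/1, Diallo 2/2, Santos 2/2, Dana 2/2.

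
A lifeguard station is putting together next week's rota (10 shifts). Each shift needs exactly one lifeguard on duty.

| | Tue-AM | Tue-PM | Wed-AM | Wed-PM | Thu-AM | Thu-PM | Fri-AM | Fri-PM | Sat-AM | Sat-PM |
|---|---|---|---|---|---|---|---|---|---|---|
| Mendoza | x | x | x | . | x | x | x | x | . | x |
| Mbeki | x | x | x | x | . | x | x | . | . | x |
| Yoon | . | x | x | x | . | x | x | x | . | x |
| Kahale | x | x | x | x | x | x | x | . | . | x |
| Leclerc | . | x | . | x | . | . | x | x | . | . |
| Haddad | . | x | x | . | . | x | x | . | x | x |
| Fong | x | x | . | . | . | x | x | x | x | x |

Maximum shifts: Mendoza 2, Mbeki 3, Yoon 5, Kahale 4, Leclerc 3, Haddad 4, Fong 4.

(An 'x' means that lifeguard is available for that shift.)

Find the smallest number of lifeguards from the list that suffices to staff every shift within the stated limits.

10 slots to fill and no one can take more than 5, so at least ⌈10/5⌉ = 2 lifeguards are needed.
Any 2 lifeguards together have capacity at most 5+4 = 9 < 10 slots, so 2 can never suffice.
Mendoza, Yoon, and Haddad alone can cover everything: Tue-AM→Mendoza, Tue-PM→Yoon, Wed-AM→Yoon, Wed-PM→Yoon, Thu-AM→Mendoza, Thu-PM→Yoon, Fri-AM→Haddad, Fri-PM→Yoon, Sat-AM→Haddad, Sat-PM→Haddad.

3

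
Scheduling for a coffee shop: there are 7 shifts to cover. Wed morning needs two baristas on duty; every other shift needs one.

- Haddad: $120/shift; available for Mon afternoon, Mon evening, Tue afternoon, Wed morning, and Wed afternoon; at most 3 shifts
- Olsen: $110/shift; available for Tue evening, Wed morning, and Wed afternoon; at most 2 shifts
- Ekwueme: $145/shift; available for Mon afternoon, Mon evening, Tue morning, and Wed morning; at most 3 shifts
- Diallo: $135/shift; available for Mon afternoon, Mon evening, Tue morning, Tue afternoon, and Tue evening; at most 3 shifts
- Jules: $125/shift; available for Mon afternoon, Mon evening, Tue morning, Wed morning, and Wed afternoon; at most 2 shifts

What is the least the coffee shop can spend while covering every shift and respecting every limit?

$965

Picking the cheapest available barista for each shift independently would cost $935, but that ignores the shift limits.
An optimal schedule: Mon afternoon→Haddad, Mon evening→Diallo, Tue morning→Jules, Tue afternoon→Haddad, Tue evening→Olsen, Wed morning→Haddad+Jules, Wed afternoon→Olsen.
Total: 120 + 135 + 125 + 120 + 110 + 120 + 125 + 110 = $965.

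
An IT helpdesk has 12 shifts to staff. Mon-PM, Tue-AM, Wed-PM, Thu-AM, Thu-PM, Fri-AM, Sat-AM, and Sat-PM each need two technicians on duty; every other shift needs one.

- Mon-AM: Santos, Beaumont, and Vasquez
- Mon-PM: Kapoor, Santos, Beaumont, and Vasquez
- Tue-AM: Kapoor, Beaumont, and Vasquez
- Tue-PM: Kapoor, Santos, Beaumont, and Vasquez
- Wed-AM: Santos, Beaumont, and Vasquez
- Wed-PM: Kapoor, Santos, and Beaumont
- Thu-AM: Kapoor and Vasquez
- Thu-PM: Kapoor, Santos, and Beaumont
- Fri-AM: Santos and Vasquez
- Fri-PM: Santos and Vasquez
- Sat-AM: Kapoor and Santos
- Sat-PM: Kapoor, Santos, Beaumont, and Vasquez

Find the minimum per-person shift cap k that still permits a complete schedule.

With 4 technicians and 20 worker-slots to fill, someone must work at least ⌈20/4⌉ = 5 shifts, so k ≥ 5.
k = 5 works: Mon-AM→Santos, Mon-PM→Beaumont+Vasquez, Tue-AM→Kapoor+Beaumont, Tue-PM→Vasquez, Wed-AM→Santos, Wed-PM→Kapoor+Beaumont, Thu-AM→Kapoor+Vasquez, Thu-PM→Kapoor+Beaumont, Fri-AM→Santos+Vasquez, Fri-PM→Santos, Sat-AM→Kapoor+Santos, Sat-PM→Beaumont+Vasquez.
Loads: Kapoor 5, Santos 5, Beaumont 5, Vasquez 5 — all ≤ 5.

5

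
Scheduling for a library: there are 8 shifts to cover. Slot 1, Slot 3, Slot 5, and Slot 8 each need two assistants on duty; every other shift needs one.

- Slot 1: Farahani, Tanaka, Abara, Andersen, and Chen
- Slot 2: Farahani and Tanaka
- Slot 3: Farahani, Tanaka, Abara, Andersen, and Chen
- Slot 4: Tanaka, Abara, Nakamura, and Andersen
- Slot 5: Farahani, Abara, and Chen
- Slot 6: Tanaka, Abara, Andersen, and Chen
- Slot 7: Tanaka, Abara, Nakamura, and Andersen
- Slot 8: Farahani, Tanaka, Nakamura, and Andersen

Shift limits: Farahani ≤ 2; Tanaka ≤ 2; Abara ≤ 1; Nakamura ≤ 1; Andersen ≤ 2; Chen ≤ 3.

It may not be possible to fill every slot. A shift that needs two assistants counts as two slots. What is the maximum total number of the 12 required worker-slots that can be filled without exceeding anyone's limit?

11

Total capacity across all assistants is 2+2+1+1+2+3 = 11, and 12 slots are needed, so at most 11 can be filled.
An assignment achieving 11: Slot 1→Andersen+Chen, Slot 2→Farahani, Slot 3→Chen, Slot 4→Tanaka, Slot 5→Farahani+Abara, Slot 6→Chen, Slot 7→Tanaka, Slot 8→Nakamura+Andersen.
Loads: Farahani 2/2, Tanaka 2/2, Abara 1/1, Nakamura 1/1, Andersen 2/2, Chen 3/3.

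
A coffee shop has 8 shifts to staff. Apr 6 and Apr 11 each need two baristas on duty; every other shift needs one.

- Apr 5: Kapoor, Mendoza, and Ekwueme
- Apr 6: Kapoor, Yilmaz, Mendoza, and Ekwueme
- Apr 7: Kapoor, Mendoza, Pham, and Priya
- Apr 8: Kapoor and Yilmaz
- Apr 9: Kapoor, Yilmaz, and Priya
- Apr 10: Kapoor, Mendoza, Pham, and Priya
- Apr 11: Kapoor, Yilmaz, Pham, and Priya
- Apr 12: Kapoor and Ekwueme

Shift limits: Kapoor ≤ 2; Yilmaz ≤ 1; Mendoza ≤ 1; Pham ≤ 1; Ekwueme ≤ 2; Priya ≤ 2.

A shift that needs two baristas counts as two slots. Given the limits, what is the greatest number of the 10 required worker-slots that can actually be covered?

9

Total capacity across all baristas is 2+1+1+1+2+2 = 9, and 10 slots are needed, so at most 9 can be filled.
An assignment achieving 9: Apr 5→Ekwueme, Apr 6→Mendoza+Ekwueme, Apr 7→Pham, Apr 8→Kapoor, Apr 9→Yilmaz, Apr 10→Priya, Apr 11→Priya, Apr 12→Kapoor.
Loads: Kapoor 2/2, Yilmaz 1/1, Mendoza 1/1, Pham 1/1, Ekwueme 2/2, Priya 2/2.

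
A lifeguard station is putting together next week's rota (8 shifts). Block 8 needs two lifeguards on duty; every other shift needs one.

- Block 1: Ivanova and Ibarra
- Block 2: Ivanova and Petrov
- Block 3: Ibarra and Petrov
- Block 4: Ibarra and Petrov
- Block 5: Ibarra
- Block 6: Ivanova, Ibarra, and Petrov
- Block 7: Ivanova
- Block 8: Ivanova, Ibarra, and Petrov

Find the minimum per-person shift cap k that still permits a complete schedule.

With 3 lifeguards and 9 worker-slots to fill, someone must work at least ⌈9/3⌉ = 3 shifts, so k ≥ 3.
k = 3 works: Block 1→Ivanova, Block 2→Ivanova, Block 3→Ibarra, Block 4→Petrov, Block 5→Ibarra, Block 6→Petrov, Block 7→Ivanova, Block 8→Ibarra+Petrov.
Loads: Ivanova 3, Ibarra 3, Petrov 3 — all ≤ 3.

3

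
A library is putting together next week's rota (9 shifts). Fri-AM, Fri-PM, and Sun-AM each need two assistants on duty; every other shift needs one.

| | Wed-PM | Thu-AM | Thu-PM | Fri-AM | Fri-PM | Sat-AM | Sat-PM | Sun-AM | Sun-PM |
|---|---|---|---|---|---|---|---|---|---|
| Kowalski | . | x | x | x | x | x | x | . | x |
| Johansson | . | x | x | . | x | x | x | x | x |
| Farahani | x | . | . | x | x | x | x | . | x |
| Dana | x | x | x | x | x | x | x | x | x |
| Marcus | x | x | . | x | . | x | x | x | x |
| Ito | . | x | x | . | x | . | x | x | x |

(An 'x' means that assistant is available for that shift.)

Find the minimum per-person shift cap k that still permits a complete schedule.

With 6 assistants and 12 worker-slots to fill, someone must work at least ⌈12/6⌉ = 2 shifts, so k ≥ 2.
k = 2 works: Wed-PM→Farahani, Thu-AM→Kowalski, Thu-PM→Kowalski, Fri-AM→Farahani+Dana, Fri-PM→Dana+Ito, Sat-AM→Johansson, Sat-PM→Johansson, Sun-AM→Marcus+Ito, Sun-PM→Marcus.
Loads: Kowalski 2, Johansson 2, Farahani 2, Dana 2, Marcus 2, Ito 2 — all ≤ 2.

2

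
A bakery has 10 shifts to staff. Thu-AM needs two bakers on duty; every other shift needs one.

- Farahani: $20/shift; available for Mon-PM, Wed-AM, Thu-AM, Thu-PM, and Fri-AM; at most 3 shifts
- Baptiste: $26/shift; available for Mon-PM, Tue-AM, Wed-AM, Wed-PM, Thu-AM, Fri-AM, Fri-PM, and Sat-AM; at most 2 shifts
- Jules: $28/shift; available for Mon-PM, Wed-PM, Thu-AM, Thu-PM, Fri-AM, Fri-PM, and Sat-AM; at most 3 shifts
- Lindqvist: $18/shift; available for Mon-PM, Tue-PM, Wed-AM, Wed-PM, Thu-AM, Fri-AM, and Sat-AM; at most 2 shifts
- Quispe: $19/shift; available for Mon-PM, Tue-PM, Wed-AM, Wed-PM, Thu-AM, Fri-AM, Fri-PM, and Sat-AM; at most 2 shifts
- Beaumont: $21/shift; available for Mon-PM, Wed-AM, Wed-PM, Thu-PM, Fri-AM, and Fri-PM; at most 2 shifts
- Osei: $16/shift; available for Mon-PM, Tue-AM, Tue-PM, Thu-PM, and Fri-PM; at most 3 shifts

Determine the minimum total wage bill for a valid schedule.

$203

Picking the cheapest available baker for each shift independently would cost $189, but that ignores the shift limits.
An optimal schedule: Mon-PM→Farahani, Tue-AM→Osei, Tue-PM→Osei, Wed-AM→Lindqvist, Wed-PM→Quispe, Thu-AM→Quispe+Farahani, Thu-PM→Osei, Fri-AM→Farahani, Fri-PM→Beaumont, Sat-AM→Lindqvist.
Total: 20 + 16 + 16 + 18 + 19 + 19 + 20 + 16 + 20 + 21 + 18 = $203.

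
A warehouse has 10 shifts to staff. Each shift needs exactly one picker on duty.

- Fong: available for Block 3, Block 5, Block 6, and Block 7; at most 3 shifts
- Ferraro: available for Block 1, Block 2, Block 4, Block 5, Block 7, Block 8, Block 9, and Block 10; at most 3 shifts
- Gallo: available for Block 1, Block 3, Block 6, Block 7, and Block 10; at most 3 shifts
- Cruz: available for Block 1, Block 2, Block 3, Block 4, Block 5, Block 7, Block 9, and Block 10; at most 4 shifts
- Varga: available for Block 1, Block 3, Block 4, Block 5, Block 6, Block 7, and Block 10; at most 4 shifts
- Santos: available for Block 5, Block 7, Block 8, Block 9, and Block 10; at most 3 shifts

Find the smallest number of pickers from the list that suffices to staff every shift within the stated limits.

10 slots to fill and no one can take more than 4, so at least ⌈10/4⌉ = 3 pickers are needed.
Fong, Ferraro, and Cruz alone can cover everything: Block 1→Ferraro, Block 2→Ferraro, Block 3→Fong, Block 4→Cruz, Block 5→Fong, Block 6→Fong, Block 7→Cruz, Block 8→Ferraro, Block 9→Cruz, Block 10→Cruz.

3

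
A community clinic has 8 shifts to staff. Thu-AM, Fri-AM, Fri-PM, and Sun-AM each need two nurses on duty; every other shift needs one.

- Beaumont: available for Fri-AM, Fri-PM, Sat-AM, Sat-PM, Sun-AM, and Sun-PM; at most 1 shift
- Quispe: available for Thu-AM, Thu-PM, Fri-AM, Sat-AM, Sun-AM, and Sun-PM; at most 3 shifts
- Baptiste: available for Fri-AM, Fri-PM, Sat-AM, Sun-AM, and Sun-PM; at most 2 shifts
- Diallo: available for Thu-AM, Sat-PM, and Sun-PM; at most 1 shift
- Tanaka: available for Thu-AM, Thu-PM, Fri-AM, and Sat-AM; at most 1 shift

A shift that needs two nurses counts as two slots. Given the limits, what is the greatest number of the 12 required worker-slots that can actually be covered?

8

Total capacity across all nurses is 1+3+2+1+1 = 8, and 12 slots are needed, so at most 8 can be filled.
An assignment achieving 8: Thu-AM→Quispe+Tanaka, Thu-PM→Quispe, Fri-PM→Beaumont+Baptiste, Sat-PM→Diallo, Sun-AM→Quispe+Baptiste.
Loads: Beaumont 1/1, Quispe 3/3, Baptiste 2/2, Diallo 1/1, Tanaka 1/1.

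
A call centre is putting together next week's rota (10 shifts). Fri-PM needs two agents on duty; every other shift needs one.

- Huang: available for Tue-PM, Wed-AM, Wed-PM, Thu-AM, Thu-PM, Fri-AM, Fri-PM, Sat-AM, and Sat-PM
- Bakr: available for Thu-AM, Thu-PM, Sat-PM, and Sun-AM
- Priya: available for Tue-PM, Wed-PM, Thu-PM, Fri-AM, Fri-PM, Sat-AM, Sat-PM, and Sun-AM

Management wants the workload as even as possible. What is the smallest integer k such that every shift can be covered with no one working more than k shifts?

4

With 3 agents and 11 worker-slots to fill, someone must work at least ⌈11/3⌉ = 4 shifts, so k ≥ 4.
k = 4 works: Tue-PM→Huang, Wed-AM→Huang, Wed-PM→Huang, Thu-AM→Bakr, Thu-PM→Bakr, Fri-AM→Priya, Fri-PM→Huang+Priya, Sat-AM→Priya, Sat-PM→Bakr, Sun-AM→Bakr.
Loads: Huang 4, Bakr 4, Priya 3 — all ≤ 4.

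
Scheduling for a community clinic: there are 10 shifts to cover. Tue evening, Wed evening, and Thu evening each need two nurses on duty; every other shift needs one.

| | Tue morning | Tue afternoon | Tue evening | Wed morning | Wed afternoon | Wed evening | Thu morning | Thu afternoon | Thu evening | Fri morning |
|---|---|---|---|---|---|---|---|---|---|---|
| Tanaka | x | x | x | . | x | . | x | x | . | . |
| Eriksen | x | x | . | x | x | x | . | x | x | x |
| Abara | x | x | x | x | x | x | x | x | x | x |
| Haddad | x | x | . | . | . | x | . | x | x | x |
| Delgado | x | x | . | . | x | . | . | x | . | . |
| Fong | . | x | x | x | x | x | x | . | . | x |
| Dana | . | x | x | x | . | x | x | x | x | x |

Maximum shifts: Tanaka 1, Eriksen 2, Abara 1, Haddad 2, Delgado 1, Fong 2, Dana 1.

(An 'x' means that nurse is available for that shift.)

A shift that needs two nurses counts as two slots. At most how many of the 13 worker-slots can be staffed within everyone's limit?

Total capacity across all nurses is 1+2+1+2+1+2+1 = 10, and 13 slots are needed, so at most 10 can be filled.
An assignment achieving 10: Tue morning→Haddad, Tue evening→Tanaka+Abara, Wed morning→Eriksen, Wed afternoon→Delgado, Wed evening→Fong+Dana, Thu morning→Fong, Thu evening→Eriksen+Haddad.
Loads: Tanaka 1/1, Eriksen 2/2, Abara 1/1, Haddad 2/2, Delgado 1/1, Fong 2/2, Dana 1/1.

10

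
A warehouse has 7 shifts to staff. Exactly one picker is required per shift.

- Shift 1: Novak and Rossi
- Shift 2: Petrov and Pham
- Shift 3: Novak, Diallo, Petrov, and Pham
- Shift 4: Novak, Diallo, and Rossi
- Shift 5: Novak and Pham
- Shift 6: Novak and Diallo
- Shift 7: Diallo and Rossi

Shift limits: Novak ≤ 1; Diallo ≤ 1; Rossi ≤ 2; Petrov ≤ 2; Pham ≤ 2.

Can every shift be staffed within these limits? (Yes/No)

Yes

One valid schedule: Shift 1→Novak, Shift 2→Petrov, Shift 3→Petrov, Shift 4→Rossi, Shift 5→Pham, Shift 6→Diallo, Shift 7→Rossi.
Loads: Novak 1/1, Diallo 1/1, Rossi 2/2, Petrov 2/2, Pham 1/2 — all within limits.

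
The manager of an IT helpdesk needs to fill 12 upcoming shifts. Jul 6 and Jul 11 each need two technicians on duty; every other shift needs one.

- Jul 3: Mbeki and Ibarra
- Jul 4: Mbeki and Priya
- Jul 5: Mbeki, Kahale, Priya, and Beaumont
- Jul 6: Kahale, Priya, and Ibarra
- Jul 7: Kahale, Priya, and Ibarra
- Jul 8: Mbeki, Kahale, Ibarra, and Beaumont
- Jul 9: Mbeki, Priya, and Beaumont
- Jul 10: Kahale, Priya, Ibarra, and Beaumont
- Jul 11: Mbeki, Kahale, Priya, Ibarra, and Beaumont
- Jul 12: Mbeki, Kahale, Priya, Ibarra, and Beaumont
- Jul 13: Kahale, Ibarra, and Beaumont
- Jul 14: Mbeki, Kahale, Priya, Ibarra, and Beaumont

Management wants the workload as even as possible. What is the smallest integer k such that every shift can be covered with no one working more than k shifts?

With 5 technicians and 14 worker-slots to fill, someone must work at least ⌈14/5⌉ = 3 shifts, so k ≥ 3.
k = 3 works: Jul 3→Mbeki, Jul 4→Mbeki, Jul 5→Priya, Jul 6→Kahale+Priya, Jul 7→Kahale, Jul 8→Ibarra, Jul 9→Mbeki, Jul 10→Priya, Jul 11→Ibarra+Beaumont, Jul 12→Ibarra, Jul 13→Kahale, Jul 14→Beaumont.
Loads: Mbeki 3, Kahale 3, Priya 3, Ibarra 3, Beaumont 2 — all ≤ 3.

3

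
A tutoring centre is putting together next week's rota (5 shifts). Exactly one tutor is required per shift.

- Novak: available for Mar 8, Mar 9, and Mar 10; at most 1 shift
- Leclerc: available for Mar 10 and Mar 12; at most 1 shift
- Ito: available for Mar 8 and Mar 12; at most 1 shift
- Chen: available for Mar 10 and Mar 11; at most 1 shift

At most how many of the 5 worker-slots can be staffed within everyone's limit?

Total capacity across all tutors is 1+1+1+1 = 4, and 5 slots are needed, so at most 4 can be filled.
An assignment achieving 4: Mar 8→Ito, Mar 9→Novak, Mar 11→Chen, Mar 12→Leclerc.
Loads: Novak 1/1, Leclerc 1/1, Ito 1/1, Chen 1/1.

4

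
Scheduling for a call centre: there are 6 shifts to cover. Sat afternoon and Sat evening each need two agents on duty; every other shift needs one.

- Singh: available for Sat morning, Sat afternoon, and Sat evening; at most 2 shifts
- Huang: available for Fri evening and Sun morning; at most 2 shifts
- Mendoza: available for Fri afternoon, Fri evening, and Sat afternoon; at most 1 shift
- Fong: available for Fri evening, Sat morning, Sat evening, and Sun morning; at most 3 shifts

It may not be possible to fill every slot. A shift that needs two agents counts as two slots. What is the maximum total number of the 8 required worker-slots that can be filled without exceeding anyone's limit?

7

Total capacity across all agents is 2+2+1+3 = 8, and 8 slots are needed, so at most 8 can be filled.
Shifts {Fri afternoon, Sat afternoon} need 3 slots but only Singh and Mendoza are available for them, supplying at most 2 — so at least 1 slot must go unfilled.
An assignment achieving 7: Fri afternoon→Mendoza, Fri evening→Huang, Sat morning→Fong, Sat afternoon→Singh, Sat evening→Singh+Fong, Sun morning→Huang.
Loads: Singh 2/2, Huang 2/2, Mendoza 1/1, Fong 2/3.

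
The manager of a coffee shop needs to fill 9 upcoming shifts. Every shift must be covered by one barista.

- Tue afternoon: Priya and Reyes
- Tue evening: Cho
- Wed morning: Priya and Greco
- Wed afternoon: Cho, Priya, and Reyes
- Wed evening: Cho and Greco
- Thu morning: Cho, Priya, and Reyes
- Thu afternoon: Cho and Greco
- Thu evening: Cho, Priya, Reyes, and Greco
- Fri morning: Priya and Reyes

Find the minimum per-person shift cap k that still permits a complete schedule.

With 4 baristas and 9 worker-slots to fill, someone must work at least ⌈9/4⌉ = 3 shifts, so k ≥ 3.
k = 3 works: Tue afternoon→Priya, Tue evening→Cho, Wed morning→Priya, Wed afternoon→Reyes, Wed evening→Cho, Thu morning→Reyes, Thu afternoon→Cho, Thu evening→Reyes, Fri morning→Priya.
Loads: Cho 3, Priya 3, Reyes 3, Greco 0 — all ≤ 3.

3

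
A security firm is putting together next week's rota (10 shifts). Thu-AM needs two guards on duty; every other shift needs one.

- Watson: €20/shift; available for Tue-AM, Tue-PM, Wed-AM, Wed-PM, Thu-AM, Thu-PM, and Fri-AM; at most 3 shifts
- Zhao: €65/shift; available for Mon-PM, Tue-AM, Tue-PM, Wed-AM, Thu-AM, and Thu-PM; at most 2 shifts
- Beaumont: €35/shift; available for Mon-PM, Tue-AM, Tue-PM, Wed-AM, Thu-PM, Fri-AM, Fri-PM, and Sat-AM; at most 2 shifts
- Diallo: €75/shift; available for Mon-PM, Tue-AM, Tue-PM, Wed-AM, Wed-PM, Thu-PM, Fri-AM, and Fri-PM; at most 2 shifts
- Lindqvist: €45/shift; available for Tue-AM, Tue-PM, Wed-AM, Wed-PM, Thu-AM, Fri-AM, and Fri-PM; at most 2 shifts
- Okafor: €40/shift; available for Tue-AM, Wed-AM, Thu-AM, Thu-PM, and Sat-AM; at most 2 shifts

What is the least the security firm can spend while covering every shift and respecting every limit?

Picking the cheapest available guard for each shift independently would cost €285, but that ignores the shift limits.
An optimal schedule: Mon-PM→Beaumont, Tue-AM→Okafor, Tue-PM→Watson, Wed-AM→Zhao, Wed-PM→Watson, Thu-AM→Lindqvist+Zhao, Thu-PM→Okafor, Fri-AM→Watson, Fri-PM→Lindqvist, Sat-AM→Beaumont.
Total: 35 + 40 + 20 + 65 + 20 + 45 + 65 + 40 + 20 + 45 + 35 = €430.

€430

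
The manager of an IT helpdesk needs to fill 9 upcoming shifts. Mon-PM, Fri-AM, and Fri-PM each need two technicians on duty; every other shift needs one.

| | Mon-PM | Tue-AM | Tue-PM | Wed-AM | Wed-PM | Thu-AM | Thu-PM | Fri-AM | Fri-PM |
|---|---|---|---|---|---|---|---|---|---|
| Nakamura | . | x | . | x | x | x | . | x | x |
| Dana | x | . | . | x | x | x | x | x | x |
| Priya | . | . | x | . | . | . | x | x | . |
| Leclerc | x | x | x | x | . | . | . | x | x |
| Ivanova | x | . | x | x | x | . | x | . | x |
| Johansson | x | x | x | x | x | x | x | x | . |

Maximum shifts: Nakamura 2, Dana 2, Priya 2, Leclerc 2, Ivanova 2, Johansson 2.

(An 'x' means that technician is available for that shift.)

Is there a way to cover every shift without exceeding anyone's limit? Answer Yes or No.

Yes

One valid schedule: Mon-PM→Ivanova+Johansson, Tue-AM→Nakamura, Tue-PM→Priya, Wed-AM→Leclerc, Wed-PM→Dana, Thu-AM→Nakamura, Thu-PM→Dana, Fri-AM→Priya+Johansson, Fri-PM→Leclerc+Ivanova.
Loads: Nakamura 2/2, Dana 2/2, Priya 2/2, Leclerc 2/2, Ivanova 2/2, Johansson 2/2 — all within limits.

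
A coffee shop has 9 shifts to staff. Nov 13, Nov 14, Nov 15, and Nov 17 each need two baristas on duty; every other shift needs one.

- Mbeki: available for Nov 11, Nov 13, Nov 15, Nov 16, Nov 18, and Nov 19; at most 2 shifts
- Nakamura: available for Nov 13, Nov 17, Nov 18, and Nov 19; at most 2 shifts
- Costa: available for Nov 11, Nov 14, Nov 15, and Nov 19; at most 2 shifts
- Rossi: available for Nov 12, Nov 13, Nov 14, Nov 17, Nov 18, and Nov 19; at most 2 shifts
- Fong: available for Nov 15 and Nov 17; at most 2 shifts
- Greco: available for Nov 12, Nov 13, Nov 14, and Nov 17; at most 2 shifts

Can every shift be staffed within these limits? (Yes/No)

No

Total capacity is 2+2+2+2+2+2 = 12 but 13 worker-slots are needed — infeasible.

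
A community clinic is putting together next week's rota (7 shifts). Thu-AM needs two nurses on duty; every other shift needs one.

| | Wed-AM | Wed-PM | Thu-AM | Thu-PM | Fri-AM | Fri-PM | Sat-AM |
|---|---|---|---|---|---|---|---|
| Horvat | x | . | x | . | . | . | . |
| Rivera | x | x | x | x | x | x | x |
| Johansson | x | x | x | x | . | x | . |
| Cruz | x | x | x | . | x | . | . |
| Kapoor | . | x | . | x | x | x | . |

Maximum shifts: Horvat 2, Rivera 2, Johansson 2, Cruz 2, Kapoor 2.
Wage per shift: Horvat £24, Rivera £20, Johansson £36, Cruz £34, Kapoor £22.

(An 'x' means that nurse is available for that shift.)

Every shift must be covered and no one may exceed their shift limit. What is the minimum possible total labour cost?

Sat-AM can only be covered by Rivera, so that assignment is forced.
Picking the cheapest available nurse for each shift independently would cost £164, but that ignores the shift limits.
An optimal schedule: Wed-AM→Horvat, Wed-PM→Cruz, Thu-AM→Horvat+Cruz, Thu-PM→Rivera, Fri-AM→Kapoor, Fri-PM→Kapoor, Sat-AM→Rivera.
Total: 24 + 34 + 24 + 34 + 20 + 22 + 22 + 20 = £200.

£200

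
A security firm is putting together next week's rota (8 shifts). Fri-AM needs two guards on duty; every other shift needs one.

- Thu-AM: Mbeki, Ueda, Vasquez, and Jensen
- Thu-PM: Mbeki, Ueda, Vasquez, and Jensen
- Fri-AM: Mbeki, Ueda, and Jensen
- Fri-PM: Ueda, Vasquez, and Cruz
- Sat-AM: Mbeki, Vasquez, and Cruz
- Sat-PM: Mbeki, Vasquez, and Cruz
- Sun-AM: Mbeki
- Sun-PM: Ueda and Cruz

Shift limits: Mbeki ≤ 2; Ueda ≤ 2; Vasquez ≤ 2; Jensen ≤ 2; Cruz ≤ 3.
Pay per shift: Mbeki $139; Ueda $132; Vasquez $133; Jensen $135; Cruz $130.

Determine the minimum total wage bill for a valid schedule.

Sun-AM can only be covered by Mbeki, so that assignment is forced.
Picking the cheapest available guard for each shift independently would cost $1190, but that ignores the shift limits.
An optimal schedule: Thu-AM→Ueda, Thu-PM→Vasquez, Fri-AM→Ueda+Jensen, Fri-PM→Cruz, Sat-AM→Cruz, Sat-PM→Vasquez, Sun-AM→Mbeki, Sun-PM→Cruz.
Total: 132 + 133 + 132 + 135 + 130 + 130 + 133 + 139 + 130 = $1194.

$1194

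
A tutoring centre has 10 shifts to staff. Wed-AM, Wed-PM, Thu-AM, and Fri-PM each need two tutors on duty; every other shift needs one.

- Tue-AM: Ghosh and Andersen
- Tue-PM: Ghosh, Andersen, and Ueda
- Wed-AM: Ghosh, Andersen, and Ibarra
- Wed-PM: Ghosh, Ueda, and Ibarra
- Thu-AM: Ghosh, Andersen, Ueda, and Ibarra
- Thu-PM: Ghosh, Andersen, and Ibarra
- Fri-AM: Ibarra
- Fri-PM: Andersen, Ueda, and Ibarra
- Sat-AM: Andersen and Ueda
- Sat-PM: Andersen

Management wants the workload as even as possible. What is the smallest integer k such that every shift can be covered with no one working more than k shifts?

With 4 tutors and 14 worker-slots to fill, someone must work at least ⌈14/4⌉ = 4 shifts, so k ≥ 4.
k = 4 works: Tue-AM→Ghosh, Tue-PM→Ghosh, Wed-AM→Ghosh+Andersen, Wed-PM→Ghosh+Ueda, Thu-AM→Ueda+Ibarra, Thu-PM→Andersen, Fri-AM→Ibarra, Fri-PM→Ueda+Ibarra, Sat-AM→Andersen, Sat-PM→Andersen.
Loads: Ghosh 4, Andersen 4, Ueda 3, Ibarra 3 — all ≤ 4.

4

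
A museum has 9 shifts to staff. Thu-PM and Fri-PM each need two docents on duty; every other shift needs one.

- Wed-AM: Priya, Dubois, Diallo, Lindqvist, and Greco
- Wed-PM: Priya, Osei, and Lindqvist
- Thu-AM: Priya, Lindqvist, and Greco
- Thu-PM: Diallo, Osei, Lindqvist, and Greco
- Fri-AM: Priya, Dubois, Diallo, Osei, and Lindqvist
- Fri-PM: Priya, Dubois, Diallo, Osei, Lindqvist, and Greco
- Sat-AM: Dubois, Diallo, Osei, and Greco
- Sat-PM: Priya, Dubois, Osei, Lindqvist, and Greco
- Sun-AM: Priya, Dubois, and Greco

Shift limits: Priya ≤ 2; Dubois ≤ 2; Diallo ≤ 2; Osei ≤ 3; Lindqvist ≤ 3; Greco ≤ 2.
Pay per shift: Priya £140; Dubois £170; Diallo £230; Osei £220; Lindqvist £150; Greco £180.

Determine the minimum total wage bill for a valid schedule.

£1870

Picking the cheapest available docent for each shift independently would cost £1630, but that ignores the shift limits.
An optimal schedule: Wed-AM→Lindqvist, Wed-PM→Priya, Thu-AM→Priya, Thu-PM→Greco+Osei, Fri-AM→Lindqvist, Fri-PM→Greco+Osei, Sat-AM→Dubois, Sat-PM→Lindqvist, Sun-AM→Dubois.
Total: 150 + 140 + 140 + 180 + 220 + 150 + 180 + 220 + 170 + 150 + 170 = £1870.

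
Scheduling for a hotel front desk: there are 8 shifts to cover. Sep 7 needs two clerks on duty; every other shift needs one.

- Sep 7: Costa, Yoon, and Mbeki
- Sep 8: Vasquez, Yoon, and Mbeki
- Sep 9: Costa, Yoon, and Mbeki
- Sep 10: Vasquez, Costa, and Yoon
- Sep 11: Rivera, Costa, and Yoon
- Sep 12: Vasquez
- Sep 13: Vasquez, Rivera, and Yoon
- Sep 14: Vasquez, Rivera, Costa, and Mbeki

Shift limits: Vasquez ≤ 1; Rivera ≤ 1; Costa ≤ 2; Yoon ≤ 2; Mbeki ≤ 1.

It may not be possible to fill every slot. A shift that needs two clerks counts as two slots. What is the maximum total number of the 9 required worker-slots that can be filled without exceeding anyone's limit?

7

Total capacity across all clerks is 1+1+2+2+1 = 7, and 9 slots are needed, so at most 7 can be filled.
An assignment achieving 7: Sep 7→Costa+Yoon, Sep 8→Yoon, Sep 9→Costa, Sep 11→Rivera, Sep 12→Vasquez, Sep 14→Mbeki.
Loads: Vasquez 1/1, Rivera 1/1, Costa 2/2, Yoon 2/2, Mbeki 1/1.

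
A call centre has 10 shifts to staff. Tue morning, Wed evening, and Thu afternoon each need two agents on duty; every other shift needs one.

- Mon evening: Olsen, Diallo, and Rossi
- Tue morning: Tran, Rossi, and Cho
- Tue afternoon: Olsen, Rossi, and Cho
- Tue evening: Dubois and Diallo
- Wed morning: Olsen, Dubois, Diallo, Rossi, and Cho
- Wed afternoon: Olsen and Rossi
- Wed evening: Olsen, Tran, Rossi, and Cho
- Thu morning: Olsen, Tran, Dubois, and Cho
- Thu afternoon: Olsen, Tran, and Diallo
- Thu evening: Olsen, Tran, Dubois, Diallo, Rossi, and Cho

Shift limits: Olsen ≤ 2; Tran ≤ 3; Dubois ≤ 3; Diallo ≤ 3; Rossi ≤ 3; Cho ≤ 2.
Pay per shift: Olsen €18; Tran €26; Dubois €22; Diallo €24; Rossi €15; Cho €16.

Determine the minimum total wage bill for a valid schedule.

Picking the cheapest available agent for each shift independently would cost €217, but that ignores the shift limits.
An optimal schedule: Mon evening→Diallo, Tue morning→Rossi+Cho, Tue afternoon→Rossi, Tue evening→Dubois, Wed morning→Dubois, Wed afternoon→Rossi, Wed evening→Cho+Olsen, Thu morning→Dubois, Thu afternoon→Olsen+Diallo, Thu evening→Diallo.
Total: 24 + 15 + 16 + 15 + 22 + 22 + 15 + 16 + 18 + 22 + 18 + 24 + 24 = €251.

€251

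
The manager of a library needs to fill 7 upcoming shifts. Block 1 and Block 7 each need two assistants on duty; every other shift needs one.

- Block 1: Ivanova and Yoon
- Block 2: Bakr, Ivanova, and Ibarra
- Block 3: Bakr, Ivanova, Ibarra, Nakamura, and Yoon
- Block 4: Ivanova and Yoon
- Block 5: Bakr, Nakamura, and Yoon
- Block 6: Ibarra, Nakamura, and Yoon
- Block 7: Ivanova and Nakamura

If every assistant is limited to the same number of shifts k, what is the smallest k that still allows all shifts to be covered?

2

With 5 assistants and 9 worker-slots to fill, someone must work at least ⌈9/5⌉ = 2 shifts, so k ≥ 2.
k = 2 works: Block 1→Ivanova+Yoon, Block 2→Bakr, Block 3→Ibarra, Block 4→Yoon, Block 5→Bakr, Block 6→Ibarra, Block 7→Ivanova+Nakamura.
Loads: Bakr 2, Ivanova 2, Ibarra 2, Nakamura 1, Yoon 2 — all ≤ 2.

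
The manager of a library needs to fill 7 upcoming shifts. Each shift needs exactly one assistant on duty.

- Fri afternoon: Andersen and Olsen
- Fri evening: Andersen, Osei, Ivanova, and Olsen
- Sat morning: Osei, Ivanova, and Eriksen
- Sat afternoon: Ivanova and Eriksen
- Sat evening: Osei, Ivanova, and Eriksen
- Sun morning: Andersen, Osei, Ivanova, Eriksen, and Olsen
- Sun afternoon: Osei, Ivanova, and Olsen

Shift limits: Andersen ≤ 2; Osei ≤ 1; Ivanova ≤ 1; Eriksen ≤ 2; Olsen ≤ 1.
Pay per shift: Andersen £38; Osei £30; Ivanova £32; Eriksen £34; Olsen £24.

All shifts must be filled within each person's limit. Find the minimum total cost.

£230

Picking the cheapest available assistant for each shift independently would cost £188, but that ignores the shift limits.
An optimal schedule: Fri afternoon→Andersen, Fri evening→Andersen, Sat morning→Osei, Sat afternoon→Ivanova, Sat evening→Eriksen, Sun morning→Eriksen, Sun afternoon→Olsen.
Total: 38 + 38 + 30 + 32 + 34 + 34 + 24 = £230.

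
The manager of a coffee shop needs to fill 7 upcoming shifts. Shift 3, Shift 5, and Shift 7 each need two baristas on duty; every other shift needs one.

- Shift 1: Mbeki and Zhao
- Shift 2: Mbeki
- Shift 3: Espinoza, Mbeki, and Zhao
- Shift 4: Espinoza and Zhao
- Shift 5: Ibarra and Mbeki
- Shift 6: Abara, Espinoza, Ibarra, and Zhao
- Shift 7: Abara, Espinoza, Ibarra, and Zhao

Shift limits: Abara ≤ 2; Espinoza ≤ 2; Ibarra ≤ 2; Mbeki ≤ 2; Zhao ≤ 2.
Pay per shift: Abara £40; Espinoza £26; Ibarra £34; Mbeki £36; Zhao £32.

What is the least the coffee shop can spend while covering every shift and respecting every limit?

£336

Shift 2 can only be covered by Mbeki, so that assignment is forced.
Shift 5 can only be covered by Ibarra and Mbeki, so that assignment is forced.
Picking the cheapest available barista for each shift independently would cost £306, but that ignores the shift limits.
An optimal schedule: Shift 1→Zhao, Shift 2→Mbeki, Shift 3→Espinoza+Zhao, Shift 4→Espinoza, Shift 5→Ibarra+Mbeki, Shift 6→Abara, Shift 7→Abara+Ibarra.
Total: 32 + 36 + 26 + 32 + 26 + 34 + 36 + 40 + 40 + 34 = £336.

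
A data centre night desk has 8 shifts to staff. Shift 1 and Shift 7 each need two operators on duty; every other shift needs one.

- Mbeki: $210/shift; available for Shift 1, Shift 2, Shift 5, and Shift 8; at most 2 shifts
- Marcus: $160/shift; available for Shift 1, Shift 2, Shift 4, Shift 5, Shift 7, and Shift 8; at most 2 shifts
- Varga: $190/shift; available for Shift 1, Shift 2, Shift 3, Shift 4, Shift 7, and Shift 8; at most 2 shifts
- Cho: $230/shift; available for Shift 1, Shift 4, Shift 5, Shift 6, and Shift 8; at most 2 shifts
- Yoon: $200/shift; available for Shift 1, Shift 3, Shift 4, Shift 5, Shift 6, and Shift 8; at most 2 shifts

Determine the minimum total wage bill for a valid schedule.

$1980

Shift 7 can only be covered by Marcus and Varga, so that assignment is forced.
Picking the cheapest available operator for each shift independently would cost $1730, but that ignores the shift limits.
An optimal schedule: Shift 1→Cho+Yoon, Shift 2→Mbeki, Shift 3→Varga, Shift 4→Marcus, Shift 5→Mbeki, Shift 6→Cho, Shift 7→Marcus+Varga, Shift 8→Yoon.
Total: 230 + 200 + 210 + 190 + 160 + 210 + 230 + 160 + 190 + 200 = $1980.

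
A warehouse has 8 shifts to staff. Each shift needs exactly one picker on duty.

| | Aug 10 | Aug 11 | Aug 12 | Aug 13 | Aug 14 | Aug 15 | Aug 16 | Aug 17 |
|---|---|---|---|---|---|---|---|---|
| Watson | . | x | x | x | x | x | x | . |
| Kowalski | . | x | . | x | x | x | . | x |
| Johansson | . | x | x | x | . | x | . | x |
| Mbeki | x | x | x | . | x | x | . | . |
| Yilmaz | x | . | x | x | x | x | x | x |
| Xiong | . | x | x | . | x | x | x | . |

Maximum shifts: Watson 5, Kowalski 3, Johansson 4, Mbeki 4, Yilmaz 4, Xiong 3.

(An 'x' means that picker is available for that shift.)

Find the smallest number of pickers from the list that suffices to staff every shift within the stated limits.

2

8 slots to fill and no one can take more than 5, so at least ⌈8/5⌉ = 2 pickers are needed.
Watson and Yilmaz alone can cover everything: Aug 10→Yilmaz, Aug 11→Watson, Aug 12→Watson, Aug 13→Watson, Aug 14→Watson, Aug 15→Watson, Aug 16→Yilmaz, Aug 17→Yilmaz.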